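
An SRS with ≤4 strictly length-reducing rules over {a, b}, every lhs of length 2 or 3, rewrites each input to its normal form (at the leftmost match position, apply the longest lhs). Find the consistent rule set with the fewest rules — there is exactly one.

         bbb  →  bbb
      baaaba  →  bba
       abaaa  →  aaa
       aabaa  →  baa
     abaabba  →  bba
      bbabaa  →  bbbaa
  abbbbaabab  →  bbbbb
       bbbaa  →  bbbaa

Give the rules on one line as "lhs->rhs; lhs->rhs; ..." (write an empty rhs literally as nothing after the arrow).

aab->b; ab->; bab->bb

  | bbb
  | baaaba => baba => bba
  | abaaa => aaa
  | aabaa => baa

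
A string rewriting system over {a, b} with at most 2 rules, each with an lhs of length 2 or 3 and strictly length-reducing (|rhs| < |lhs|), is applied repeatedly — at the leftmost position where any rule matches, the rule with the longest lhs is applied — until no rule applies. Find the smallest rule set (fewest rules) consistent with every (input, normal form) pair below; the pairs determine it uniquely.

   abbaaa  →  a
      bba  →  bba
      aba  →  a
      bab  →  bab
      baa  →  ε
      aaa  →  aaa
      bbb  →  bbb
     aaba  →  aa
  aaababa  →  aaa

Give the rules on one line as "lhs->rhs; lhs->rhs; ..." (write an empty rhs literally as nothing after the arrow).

aba->a; baa->

  | abbaaa => aba => a
  | bba
  | aba => a
  | bab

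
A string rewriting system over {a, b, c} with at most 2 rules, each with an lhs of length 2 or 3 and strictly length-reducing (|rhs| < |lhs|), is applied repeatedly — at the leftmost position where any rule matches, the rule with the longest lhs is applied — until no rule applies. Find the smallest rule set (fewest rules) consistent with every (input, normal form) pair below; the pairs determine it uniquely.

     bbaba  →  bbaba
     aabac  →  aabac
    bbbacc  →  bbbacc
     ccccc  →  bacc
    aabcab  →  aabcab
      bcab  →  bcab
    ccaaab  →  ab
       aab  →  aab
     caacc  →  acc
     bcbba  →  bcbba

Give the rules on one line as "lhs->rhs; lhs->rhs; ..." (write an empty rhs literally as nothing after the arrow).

caa->a; ccc->ba

  | bbaba
  | aabac
  | bbbacc
  | ccccc => bacc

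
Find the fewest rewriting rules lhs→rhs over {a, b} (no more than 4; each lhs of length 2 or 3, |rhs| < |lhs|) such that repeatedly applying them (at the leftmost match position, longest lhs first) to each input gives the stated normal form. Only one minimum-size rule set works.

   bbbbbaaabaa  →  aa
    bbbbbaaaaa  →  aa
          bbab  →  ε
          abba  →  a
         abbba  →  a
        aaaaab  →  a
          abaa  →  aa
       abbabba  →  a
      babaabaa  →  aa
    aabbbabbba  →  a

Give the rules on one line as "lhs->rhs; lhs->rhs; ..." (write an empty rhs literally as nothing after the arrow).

aaa->aa; ab->; ba->a

  | bbbbbaaabaa => bbbbaaabaa => bbbaaabaa => bbaaabaa => baaabaa => aaabaa => aabaa => aaa => aa
  | bbbbbaaaaa => bbbbaaaaa => bbbaaaaa => bbaaaaa => baaaaa => aaaaa => aaaa => aaa => aa
  | bbab => bab => ab => ε
  | abba => ba => a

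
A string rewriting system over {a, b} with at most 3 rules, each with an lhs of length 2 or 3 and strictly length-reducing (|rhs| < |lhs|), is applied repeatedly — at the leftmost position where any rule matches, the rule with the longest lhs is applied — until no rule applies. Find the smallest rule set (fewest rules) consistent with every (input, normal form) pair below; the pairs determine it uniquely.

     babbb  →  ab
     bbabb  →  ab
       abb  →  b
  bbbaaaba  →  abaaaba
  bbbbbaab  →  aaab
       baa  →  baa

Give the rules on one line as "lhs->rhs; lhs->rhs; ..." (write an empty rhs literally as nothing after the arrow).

  | babbb => bbb => ab
  | bbabb => aabb => ab
  | abb => b
  | bbbaaaba => abaaaba

abb->b; bb->a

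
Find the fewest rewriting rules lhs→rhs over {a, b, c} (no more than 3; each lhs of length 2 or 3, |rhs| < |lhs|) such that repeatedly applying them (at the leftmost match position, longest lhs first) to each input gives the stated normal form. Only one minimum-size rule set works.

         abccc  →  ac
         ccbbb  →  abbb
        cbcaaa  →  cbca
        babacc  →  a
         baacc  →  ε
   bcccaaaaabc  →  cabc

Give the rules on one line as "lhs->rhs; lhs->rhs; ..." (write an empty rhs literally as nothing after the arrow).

  | abccc => abac => ac
  | ccbbb => abbb
  | cbcaaa => cbca
  | babacc => bacc => cc => a

aa->; ba->; cc->a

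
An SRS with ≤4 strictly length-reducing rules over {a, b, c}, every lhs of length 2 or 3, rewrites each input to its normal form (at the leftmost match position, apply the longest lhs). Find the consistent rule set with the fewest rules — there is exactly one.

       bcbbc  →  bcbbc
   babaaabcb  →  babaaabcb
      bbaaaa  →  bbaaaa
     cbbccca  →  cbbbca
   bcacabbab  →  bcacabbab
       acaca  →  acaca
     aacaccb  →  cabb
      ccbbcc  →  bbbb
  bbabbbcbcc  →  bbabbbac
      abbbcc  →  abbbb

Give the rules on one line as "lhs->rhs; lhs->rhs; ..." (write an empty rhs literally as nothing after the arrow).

  | bcbbc
  | babaaabcb
  | bbaaaa
  | cbbccca => cbbbca

aac->c; cbc->a; cc->b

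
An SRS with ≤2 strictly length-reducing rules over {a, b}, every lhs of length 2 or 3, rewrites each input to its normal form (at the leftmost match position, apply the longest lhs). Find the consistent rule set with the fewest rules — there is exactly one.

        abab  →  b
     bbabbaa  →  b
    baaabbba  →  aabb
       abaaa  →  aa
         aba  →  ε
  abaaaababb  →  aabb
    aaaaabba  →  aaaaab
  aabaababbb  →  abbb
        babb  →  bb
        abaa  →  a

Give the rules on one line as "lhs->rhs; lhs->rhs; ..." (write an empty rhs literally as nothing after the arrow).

  | abab => b
  | bbabbaa => bbbaa => bba => b
  | baaabbba => aabbba => aabb
  | abaaa => aa

aba->; ba->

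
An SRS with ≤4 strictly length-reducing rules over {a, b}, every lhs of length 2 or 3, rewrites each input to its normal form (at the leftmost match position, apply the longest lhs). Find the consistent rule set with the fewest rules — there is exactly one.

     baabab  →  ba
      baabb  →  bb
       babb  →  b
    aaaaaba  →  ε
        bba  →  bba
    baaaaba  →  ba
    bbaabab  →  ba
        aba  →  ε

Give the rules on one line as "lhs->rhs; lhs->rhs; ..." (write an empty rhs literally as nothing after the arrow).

aa->; ab->a; abb->; baa->aa

  | baabab => aabab => bab => ba
  | baabb => aabb => bb
  | babb => b
  | aaaaaba => aaaba => aba => aa => ε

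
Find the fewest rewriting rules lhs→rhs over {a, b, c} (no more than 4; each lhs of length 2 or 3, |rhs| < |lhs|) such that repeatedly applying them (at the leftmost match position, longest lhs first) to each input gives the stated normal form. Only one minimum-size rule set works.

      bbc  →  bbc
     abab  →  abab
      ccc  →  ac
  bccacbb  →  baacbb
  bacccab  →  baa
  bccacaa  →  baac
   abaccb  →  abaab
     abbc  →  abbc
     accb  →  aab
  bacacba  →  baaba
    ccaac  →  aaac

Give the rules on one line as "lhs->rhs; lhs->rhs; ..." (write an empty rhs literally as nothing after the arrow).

ca->c; cab->; cc->a

  | bbc
  | abab
  | ccc => ac
  | bccacbb => baacbb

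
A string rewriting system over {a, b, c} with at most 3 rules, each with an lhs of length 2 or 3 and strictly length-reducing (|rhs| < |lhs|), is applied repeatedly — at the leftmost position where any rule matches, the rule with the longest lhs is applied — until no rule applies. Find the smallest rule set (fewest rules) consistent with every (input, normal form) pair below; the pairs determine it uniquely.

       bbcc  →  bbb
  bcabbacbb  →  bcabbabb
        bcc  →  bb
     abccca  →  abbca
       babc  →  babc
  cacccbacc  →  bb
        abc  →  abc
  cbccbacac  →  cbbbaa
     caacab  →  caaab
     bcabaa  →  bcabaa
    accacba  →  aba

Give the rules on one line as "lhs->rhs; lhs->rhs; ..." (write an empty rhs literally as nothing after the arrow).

  | bbcc => bbb
  | bcabbacbb => bcabbabb
  | bcc => bb
  | abccca => abbca

ac->a; acc->; cc->b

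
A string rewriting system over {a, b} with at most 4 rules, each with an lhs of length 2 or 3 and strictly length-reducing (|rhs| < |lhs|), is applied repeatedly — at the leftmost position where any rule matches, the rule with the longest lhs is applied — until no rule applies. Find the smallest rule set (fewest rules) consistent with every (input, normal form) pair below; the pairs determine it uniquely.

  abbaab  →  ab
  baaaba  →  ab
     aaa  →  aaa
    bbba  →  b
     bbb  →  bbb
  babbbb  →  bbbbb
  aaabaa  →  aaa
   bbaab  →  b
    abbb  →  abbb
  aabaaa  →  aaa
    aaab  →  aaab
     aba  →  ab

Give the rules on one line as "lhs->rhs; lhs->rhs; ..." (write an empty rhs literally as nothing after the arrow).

  | abbaab => abaab => ab
  | baaaba => aba => ab
  | aaa
  | bbba => bba => ba => b

ba->b; baa->; bba->ba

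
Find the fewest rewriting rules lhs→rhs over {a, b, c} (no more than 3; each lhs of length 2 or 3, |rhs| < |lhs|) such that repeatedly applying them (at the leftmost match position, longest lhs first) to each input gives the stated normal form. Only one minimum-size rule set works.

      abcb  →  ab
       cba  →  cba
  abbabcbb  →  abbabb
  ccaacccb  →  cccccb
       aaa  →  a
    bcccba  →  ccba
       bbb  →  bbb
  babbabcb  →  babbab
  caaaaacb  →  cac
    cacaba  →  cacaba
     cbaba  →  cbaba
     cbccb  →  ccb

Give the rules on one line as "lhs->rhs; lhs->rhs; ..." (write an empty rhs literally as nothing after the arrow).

  | abcb => ab
  | cba
  | abbabcbb => abbabb
  | ccaacccb => cccccb

aa->; acb->ac; bc->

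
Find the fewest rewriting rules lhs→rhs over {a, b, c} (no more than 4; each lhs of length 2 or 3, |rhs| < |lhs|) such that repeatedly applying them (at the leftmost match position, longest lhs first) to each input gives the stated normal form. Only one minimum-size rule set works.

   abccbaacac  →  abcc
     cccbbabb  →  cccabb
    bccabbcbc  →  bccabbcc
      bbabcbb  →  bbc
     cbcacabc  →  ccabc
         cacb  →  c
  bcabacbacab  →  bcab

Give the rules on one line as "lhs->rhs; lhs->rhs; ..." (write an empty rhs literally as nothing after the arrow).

  | abccbaacac => abccaacac => abccabac => abccac => abccb => abcc
  | cccbbabb => cccbabb => cccabb
  | bccabbcbc => bccabbcc
  | bbabcbb => bbcbb => bbcb => bbc

ac->b; ba->; cb->c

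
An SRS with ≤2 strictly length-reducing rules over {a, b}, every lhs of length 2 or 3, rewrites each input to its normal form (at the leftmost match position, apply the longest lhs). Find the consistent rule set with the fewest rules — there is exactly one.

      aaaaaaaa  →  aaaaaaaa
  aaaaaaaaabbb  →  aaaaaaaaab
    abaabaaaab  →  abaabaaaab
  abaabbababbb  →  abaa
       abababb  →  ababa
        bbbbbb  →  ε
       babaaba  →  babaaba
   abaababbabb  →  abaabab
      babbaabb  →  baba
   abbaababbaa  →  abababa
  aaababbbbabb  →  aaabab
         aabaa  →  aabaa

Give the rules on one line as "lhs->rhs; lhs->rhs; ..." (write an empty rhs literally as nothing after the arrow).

  | aaaaaaaa
  | aaaaaaaaabbb => aaaaaaaaab
  | abaabaaaab
  | abaabbababbb => abaabbabbb => abaabbbb => abaabb => abaa

bb->; bba->b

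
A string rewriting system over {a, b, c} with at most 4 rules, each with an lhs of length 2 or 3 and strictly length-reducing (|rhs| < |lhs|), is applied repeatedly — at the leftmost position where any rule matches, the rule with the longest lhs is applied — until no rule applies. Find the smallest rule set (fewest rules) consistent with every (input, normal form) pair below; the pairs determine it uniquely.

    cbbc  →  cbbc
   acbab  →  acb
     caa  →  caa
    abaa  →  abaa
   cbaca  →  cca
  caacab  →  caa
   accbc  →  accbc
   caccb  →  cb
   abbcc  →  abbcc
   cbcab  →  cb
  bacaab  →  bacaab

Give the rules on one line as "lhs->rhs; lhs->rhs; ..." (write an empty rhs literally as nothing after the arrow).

cab->; cac->; cba->c

  | cbbc
  | acbab => acb
  | caa
  | abaa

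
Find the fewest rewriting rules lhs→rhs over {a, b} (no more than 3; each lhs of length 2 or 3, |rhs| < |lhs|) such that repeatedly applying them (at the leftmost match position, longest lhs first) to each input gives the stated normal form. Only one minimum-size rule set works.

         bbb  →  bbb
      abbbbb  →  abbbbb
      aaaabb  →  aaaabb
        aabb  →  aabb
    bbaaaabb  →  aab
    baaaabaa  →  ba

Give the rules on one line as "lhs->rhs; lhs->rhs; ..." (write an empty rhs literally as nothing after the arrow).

  | bbb
  | abbbbb
  | aaaabb
  | aabb

baa->b; bab->aa; bba->b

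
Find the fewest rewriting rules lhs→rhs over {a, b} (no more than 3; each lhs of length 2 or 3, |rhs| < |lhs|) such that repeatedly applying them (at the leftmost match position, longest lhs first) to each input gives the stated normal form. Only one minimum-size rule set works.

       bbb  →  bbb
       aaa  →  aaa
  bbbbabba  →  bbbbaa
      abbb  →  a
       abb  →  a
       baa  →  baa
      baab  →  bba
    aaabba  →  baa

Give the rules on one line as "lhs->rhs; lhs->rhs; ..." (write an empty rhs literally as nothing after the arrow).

aab->ba; ab->a

  | bbb
  | aaa
  | bbbbabba => bbbbaba => bbbbaa
  | abbb => abb => ab => a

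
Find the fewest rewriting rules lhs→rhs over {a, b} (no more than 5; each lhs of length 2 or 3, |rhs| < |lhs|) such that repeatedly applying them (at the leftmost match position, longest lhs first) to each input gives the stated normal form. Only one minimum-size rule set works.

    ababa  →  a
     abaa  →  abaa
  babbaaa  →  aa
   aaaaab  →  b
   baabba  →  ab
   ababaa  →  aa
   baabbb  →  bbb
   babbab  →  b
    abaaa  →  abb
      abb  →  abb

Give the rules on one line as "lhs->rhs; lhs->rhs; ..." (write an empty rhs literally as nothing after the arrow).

  | ababa => aaba => a
  | abaa
  | babbaaa => abbaaa => aabaa => aa
  | aaaaab => baab => b

aaa->b; aab->; bab->ab; bba->ab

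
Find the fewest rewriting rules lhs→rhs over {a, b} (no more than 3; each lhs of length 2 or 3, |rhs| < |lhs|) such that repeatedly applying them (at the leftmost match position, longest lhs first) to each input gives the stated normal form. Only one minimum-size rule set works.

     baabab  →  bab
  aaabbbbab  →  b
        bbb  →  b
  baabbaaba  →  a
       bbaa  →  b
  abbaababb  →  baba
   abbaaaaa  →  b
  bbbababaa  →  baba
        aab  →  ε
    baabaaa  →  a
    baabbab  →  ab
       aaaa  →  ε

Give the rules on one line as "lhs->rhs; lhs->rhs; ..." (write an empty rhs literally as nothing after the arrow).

aa->b; bb->

  | baabab => bbbab => bab
  | aaabbbbab => babbbbab => babbab => baab => bbb => b
  | bbb => b
  | baabbaaba => bbbbaaba => bbaaba => aaba => bba => a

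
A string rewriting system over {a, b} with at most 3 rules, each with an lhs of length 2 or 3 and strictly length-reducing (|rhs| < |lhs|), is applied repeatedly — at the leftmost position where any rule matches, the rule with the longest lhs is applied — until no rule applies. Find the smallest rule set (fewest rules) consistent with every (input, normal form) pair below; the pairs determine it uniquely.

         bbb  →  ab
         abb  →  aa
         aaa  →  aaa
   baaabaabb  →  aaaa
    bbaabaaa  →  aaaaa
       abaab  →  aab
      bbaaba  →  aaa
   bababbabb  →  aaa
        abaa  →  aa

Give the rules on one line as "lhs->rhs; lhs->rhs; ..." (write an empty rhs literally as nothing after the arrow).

ba->; bb->a

  | bbb => ab
  | abb => aa
  | aaa
  | baaabaabb => aabaabb => aaabb => aaaa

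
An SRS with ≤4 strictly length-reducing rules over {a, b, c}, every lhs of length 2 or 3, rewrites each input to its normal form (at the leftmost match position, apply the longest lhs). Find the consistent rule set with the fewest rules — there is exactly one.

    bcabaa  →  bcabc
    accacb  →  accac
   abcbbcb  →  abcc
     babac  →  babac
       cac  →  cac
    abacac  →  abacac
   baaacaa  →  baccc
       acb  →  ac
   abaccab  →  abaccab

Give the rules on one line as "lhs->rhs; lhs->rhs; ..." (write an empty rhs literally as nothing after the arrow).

aa->c; aaa->ac; cb->c

  | bcabaa => bcabc
  | accacb => accac
  | abcbbcb => abcbcb => abccb => abcc
  | babac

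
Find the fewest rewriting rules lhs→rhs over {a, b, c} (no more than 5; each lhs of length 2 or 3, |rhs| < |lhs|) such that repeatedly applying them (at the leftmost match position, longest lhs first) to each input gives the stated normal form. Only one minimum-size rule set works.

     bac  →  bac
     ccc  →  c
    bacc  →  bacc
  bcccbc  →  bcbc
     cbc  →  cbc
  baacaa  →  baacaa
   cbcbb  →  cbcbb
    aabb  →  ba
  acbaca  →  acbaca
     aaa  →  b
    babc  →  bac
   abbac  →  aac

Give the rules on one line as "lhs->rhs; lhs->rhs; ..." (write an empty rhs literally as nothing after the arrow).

  | bac
  | ccc => c
  | bacc
  | bcccbc => bcbc

aaa->b; aab->ba; ab->a; ccc->c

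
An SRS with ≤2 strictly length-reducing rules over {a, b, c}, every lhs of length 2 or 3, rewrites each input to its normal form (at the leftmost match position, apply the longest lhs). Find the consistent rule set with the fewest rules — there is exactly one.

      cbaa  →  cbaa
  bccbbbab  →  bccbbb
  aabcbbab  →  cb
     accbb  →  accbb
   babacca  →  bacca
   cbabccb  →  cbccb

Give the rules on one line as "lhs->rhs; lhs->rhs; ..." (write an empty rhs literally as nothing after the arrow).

ab->; acb->c

  | cbaa
  | bccbbbab => bccbbb
  | aabcbbab => acbbab => cbab => cb
  | accbb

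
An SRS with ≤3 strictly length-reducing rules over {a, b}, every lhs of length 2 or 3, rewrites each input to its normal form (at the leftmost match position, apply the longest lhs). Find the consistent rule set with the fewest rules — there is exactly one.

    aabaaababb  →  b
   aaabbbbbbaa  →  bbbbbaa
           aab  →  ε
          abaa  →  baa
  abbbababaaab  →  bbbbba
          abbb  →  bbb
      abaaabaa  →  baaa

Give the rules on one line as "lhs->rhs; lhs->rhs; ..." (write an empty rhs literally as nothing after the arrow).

aab->; ab->b

  | aabaaababb => aaababb => aabb => b
  | aaabbbbbbaa => abbbbbaa => bbbbbaa
  | aab => ε
  | abaa => baa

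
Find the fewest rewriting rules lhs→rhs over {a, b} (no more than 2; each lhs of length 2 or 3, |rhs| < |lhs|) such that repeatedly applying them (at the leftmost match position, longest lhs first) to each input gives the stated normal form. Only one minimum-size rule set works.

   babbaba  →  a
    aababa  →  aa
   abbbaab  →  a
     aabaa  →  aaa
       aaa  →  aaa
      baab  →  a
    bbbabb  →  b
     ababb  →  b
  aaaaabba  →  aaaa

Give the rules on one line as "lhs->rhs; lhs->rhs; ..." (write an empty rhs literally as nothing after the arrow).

  | babbaba => abbaba => baba => aba => a
  | aababa => aaba => aa
  | abbbaab => bbaab => baab => aab => a
  | aabaa => aaa

ab->; ba->a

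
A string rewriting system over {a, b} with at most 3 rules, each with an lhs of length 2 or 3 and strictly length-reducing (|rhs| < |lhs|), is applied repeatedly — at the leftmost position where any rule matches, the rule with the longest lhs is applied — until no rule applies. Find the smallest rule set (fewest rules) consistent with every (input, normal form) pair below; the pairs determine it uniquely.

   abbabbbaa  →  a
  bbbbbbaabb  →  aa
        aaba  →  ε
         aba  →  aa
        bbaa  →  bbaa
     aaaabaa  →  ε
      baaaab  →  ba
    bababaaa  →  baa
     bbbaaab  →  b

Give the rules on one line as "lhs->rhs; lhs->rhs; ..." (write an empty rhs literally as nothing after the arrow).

  | abbabbbaa => ababbbaa => aabbbaa => aabbaa => aabaa => aaaa => a
  | bbbbbbaabb => bbbaabb => aabb => aab => aa
  | aaba => aaa => ε
  | aba => aa

aaa->; ab->a; bbb->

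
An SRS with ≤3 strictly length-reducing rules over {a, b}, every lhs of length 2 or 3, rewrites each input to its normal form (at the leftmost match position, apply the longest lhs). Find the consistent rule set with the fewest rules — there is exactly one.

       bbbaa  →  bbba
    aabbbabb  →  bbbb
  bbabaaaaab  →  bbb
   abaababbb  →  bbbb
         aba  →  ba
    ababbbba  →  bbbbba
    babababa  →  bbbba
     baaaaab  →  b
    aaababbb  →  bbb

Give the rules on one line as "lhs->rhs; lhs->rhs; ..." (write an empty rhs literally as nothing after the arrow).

aa->a; aab->; ab->b

  | bbbaa => bbba
  | aabbbabb => bbabb => bbbb
  | bbabaaaaab => bbbaaaaab => bbbaaaab => bbbaaab => bbbaab => bbb
  | abaababbb => baababbb => babbb => bbbb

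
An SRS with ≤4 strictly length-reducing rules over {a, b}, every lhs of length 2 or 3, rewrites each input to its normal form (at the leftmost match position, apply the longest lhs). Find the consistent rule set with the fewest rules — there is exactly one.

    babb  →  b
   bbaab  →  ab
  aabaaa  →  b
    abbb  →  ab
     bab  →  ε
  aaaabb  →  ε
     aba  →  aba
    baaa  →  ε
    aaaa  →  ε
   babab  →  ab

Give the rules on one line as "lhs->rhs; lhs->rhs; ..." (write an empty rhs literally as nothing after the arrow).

  | babb => b
  | bbaab => ab
  | aabaaa => bbaaa => aa => b
  | abbb => ab

aa->b; bab->; bb->; bba->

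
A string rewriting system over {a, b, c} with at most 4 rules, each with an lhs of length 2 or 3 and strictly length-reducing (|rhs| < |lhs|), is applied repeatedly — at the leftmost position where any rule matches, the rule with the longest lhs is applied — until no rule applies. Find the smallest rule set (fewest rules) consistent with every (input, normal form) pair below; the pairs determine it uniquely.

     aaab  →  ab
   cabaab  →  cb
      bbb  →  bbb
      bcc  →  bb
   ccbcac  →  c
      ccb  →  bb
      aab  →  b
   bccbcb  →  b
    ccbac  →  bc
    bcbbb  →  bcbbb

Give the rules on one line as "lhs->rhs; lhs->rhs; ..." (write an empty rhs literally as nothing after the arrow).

aa->; ba->; bbc->a; cc->b

  | aaab => ab
  | cabaab => caab => cb
  | bbb
  | bcc => bb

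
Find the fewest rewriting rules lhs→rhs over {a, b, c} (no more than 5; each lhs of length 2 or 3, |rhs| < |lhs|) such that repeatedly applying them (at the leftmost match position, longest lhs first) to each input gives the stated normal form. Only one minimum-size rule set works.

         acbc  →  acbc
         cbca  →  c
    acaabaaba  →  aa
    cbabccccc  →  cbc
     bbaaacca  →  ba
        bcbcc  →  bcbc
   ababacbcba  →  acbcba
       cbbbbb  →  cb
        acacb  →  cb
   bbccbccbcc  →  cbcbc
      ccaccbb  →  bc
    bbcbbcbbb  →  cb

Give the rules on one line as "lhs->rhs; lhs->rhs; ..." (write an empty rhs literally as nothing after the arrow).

ab->; bb->c; ca->b; cc->c

  | acbc
  | cbca => cbb => cc => c
  | acaabaaba => ababaaba => abaaba => aaba => aa
  | cbabccccc => cbccccc => cbcccc => cbccc => cbcc => cbc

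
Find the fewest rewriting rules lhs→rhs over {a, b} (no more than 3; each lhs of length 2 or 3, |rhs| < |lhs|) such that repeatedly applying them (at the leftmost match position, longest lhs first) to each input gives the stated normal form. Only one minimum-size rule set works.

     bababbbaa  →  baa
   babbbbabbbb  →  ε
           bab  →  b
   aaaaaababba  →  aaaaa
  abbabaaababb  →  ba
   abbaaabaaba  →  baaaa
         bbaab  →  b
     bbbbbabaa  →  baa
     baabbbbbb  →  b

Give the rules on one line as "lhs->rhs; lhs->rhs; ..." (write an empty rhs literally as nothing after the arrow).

ab->; bb->; bba->bb

  | bababbbaa => babbbaa => bbbaa => baa
  | babbbbabbbb => bbbbabbbb => bbabbbb => bbbbbb => bbbb => bb => ε
  | bab => b
  | aaaaaababba => aaaaaabba => aaaaaba => aaaaa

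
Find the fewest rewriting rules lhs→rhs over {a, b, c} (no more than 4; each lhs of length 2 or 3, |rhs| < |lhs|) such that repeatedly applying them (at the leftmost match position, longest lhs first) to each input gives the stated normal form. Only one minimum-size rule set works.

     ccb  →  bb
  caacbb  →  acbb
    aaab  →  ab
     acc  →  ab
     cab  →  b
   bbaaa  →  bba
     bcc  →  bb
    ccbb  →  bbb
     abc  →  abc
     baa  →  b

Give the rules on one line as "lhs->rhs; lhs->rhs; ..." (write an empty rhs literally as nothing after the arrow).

  | ccb => bb
  | caacbb => acbb
  | aaab => ab
  | acc => ab

aa->; ca->; cc->b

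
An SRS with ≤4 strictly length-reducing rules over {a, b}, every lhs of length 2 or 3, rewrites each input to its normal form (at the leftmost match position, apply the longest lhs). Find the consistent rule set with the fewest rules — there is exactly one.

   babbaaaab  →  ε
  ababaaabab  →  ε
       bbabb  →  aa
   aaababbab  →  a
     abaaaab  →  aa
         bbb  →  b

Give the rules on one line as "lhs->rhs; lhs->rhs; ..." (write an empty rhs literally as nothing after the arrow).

  | babbaaaab => baaaab => baab => bb => ε
  | ababaaabab => aaaabab => aabab => bab => ε
  | bbabb => abb => aa
  | aaababbab => ababbab => abab => a

aab->b; abb->aa; bab->; bb->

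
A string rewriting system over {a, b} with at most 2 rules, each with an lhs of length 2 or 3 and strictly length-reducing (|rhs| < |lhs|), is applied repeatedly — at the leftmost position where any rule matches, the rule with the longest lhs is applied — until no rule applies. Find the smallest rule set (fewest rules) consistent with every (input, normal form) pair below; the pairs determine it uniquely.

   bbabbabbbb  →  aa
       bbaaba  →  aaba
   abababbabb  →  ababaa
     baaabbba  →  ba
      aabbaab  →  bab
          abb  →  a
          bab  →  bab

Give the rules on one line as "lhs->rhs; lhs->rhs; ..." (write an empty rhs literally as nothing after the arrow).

  | bbabbabbbb => abbabbbb => aabbbb => aabb => aa
  | bbaaba => aaba
  | abababbabb => ababaabb => ababaa
  | baaabbba => bbbbba => bbba => ba

aaa->b; bb->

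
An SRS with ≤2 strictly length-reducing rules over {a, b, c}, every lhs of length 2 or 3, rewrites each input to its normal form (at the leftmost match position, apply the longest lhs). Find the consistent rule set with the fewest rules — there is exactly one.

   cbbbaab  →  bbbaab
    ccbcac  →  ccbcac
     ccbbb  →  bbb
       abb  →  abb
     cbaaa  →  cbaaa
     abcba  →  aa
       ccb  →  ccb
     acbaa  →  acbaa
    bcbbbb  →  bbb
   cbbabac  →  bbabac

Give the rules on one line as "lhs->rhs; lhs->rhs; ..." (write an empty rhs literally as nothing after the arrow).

bcb->; cbb->bb

  | cbbbaab => bbbaab
  | ccbcac
  | ccbbb => cbbb => bbb
  | abb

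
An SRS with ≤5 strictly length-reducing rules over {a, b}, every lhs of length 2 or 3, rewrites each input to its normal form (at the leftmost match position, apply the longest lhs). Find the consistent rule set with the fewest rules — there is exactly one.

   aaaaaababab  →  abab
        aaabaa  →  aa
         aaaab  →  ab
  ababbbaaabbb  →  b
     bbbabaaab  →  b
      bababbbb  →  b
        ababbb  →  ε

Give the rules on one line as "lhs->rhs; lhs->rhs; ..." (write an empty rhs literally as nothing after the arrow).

  | aaaaaababab => bbaaababab => aaababab => bbbabab => bbabab => abab
  | aaabaa => bbbaa => bbaa => aa
  | aaaab => bbab => ab
  | ababbbaaabbb => abbaaabbb => aaabbb => bbbbb => bbbb => bbb => bb => b

aaa->bb; abb->; bb->b; bba->a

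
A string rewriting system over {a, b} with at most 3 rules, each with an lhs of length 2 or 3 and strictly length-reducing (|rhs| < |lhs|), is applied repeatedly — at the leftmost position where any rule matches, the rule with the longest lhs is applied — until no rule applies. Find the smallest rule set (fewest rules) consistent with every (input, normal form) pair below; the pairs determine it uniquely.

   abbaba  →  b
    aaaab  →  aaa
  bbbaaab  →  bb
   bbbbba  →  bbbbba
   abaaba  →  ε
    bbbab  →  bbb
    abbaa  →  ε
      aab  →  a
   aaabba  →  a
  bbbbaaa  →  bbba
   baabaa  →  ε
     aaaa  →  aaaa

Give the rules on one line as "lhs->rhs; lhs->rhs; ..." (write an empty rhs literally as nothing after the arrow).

ab->; aba->; baa->

  | abbaba => baba => b
  | aaaab => aaa
  | bbbaaab => bbab => bb
  | bbbbba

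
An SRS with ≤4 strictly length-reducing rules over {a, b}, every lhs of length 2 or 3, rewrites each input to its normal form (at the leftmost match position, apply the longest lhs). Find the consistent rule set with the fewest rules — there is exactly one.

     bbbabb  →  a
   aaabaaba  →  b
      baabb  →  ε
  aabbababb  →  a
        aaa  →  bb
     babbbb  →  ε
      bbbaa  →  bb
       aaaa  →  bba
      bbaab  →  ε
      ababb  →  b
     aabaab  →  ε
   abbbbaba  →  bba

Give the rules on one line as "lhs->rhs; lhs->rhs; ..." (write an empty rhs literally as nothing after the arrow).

  | bbbabb => aabb => bbb => a
  | aaabaaba => bbbaaba => aaaba => bbba => aa => b
  | baabb => bbbb => ab => ε
  | aabbababb => bbbababb => aababb => bbabb => bbb => a

aa->b; aaa->bb; ab->; bbb->a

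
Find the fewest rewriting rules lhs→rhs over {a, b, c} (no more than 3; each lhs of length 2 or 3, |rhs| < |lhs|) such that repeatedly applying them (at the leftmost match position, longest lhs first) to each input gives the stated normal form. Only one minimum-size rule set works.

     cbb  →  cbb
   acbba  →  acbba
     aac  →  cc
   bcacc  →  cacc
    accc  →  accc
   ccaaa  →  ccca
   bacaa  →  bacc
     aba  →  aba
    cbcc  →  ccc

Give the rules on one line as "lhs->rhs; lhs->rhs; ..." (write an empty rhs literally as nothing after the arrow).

  | cbb
  | acbba
  | aac => cc
  | bcacc => cacc

aa->c; bc->c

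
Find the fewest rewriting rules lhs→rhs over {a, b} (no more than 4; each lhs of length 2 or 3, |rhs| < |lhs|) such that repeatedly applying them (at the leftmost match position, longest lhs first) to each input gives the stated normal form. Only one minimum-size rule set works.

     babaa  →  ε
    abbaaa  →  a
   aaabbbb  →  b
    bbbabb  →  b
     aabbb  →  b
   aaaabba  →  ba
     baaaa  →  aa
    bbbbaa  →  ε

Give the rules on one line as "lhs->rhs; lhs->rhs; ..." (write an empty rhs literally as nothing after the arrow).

  | babaa => bbaa => baa => ε
  | abbaaa => bbaaa => baaa => a
  | aaabbbb => aabbbb => abbbb => bbbb => bbb => bb => b
  | bbbabb => bbabb => babb => bbb => bb => b

ab->b; baa->; bb->b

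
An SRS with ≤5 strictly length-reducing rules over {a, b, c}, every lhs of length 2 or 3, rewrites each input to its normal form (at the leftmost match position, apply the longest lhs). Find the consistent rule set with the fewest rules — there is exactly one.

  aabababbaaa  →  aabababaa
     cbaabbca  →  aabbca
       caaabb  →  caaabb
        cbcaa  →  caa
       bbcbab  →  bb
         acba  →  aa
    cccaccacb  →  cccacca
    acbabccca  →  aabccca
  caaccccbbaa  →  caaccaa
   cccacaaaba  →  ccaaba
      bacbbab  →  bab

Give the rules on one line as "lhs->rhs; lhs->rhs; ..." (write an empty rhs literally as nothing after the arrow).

  | aabababbaaa => aabababaa
  | cbaabbca => aabbca
  | caaabb
  | cbcaa => caa

aca->b; bac->c; bba->b; cb->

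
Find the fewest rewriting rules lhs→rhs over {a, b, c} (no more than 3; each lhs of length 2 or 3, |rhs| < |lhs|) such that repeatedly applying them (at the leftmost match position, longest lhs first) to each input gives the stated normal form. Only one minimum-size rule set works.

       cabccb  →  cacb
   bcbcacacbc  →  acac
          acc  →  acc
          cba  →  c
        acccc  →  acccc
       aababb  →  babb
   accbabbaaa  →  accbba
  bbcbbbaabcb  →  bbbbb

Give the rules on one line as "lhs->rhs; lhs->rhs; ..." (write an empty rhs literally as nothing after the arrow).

  | cabccb => cacb
  | bcbcacacbc => bcacacbc => acacbc => acac
  | acc
  | cba => c

aa->; bc->; cba->c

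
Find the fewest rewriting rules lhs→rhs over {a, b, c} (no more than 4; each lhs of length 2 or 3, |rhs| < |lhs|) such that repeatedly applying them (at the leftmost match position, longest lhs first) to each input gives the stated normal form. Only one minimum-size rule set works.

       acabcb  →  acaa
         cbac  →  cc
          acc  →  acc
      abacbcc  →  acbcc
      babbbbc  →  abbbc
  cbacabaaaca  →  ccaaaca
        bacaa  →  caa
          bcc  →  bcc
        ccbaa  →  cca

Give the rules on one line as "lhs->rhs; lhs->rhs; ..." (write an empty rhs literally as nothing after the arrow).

  | acabcb => acaa
  | cbac => cc
  | acc
  | abacbcc => acbcc

ba->; bab->a; bcb->a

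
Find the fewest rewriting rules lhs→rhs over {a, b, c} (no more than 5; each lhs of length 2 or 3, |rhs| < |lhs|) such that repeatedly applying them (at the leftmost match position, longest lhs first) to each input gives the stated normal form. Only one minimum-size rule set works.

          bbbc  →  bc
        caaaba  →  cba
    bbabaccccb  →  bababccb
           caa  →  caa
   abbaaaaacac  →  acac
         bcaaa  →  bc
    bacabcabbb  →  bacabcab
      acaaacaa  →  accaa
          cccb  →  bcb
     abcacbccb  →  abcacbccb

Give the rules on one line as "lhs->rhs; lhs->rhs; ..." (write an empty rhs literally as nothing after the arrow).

  | bbbc => bbc => bc
  | caaaba => cba
  | bbabaccccb => babaccccb => bababccb
  | caa

aaa->; baa->; bb->b; ccc->bc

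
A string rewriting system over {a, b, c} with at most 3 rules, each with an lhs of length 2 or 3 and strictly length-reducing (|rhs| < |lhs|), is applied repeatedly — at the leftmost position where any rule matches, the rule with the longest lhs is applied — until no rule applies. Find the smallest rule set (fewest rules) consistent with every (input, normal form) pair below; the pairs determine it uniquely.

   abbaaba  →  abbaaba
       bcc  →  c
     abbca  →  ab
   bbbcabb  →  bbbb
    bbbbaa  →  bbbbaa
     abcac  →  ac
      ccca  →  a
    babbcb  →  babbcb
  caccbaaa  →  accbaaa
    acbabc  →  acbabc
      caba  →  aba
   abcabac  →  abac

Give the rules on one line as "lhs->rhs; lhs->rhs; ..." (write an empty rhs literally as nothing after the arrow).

bca->; bcc->c; ca->a

  | abbaaba
  | bcc => c
  | abbca => ab
  | bbbcabb => bbbb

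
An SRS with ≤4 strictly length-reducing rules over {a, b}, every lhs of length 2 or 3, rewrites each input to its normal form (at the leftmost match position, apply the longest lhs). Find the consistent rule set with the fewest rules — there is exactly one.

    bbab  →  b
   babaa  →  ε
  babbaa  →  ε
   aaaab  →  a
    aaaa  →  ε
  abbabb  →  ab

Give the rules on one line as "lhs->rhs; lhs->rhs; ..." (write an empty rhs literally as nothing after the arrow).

  | bbab => bba => b
  | babaa => baaa => aa => ε
  | babbaa => babaa => baaa => aa => ε
  | aaaab => aab => a

aa->; aab->a; ba->; bab->ba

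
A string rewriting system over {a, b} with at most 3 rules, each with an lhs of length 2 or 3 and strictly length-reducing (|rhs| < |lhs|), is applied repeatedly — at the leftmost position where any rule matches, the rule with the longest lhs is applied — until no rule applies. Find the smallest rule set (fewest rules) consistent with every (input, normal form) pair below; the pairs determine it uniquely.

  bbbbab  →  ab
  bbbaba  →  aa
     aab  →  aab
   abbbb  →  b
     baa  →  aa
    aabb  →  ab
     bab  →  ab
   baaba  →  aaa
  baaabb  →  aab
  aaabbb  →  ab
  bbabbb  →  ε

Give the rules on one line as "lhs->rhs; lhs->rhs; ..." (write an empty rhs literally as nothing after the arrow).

  | bbbbab => bbab => ab
  | bbbaba => baba => aba => aa
  | aab
  | abbbb => bbb => b

abb->b; ba->a; bb->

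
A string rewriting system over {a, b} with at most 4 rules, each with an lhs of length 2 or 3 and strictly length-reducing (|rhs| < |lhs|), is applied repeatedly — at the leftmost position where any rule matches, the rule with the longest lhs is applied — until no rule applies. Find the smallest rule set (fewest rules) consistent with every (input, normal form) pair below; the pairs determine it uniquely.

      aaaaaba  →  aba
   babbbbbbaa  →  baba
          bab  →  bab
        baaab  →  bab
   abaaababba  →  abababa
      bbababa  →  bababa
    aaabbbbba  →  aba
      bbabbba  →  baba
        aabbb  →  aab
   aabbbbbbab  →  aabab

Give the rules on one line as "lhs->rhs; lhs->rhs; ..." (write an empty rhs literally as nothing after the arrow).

aaa->a; baa->ba; bb->b

  | aaaaaba => aaaba => aba
  | babbbbbbaa => babbbbbaa => babbbbaa => babbbaa => babbaa => babaa => baba
  | bab
  | baaab => baab => bab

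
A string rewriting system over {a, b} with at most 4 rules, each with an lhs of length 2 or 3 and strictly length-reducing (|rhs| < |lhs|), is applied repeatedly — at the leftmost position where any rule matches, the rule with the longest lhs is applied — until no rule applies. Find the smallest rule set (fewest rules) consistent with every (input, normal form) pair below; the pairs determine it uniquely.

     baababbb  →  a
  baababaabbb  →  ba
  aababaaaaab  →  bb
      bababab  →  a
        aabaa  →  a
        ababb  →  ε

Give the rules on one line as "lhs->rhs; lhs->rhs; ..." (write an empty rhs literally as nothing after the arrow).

aa->b; ab->a; bba->; bbb->

  | baababbb => bbbabbb => abbb => abb => ab => a
  | baababaabbb => bbbabaabbb => abaabbb => aaabbb => babbb => babb => bab => ba
  | aababaaaaab => bbabaaaaab => baaaaab => bbaaab => aab => bb
  | bababab => baabab => bbbab => ab => a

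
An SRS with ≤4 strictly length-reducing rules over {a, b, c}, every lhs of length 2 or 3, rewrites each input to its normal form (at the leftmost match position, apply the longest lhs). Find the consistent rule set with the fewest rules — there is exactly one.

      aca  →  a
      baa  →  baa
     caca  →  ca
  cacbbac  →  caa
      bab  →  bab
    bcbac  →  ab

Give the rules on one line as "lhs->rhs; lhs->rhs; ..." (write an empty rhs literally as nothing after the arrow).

ac->; bba->ab; bc->a

  | aca => a
  | baa
  | caca => ca
  | cacbbac => cbbac => cabc => caa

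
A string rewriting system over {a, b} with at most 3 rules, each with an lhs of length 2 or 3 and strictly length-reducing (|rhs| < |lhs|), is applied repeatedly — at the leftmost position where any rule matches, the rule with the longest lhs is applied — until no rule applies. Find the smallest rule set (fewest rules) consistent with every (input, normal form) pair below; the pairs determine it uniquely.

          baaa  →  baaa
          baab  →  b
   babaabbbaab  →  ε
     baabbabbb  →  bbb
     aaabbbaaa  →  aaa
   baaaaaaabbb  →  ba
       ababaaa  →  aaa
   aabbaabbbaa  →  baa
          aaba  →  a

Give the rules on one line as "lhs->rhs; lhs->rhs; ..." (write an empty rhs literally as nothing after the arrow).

  | baaa
  | baab => b
  | babaabbbaab => bbaabbbaab => aabbbaab => bbaab => aab => ε
  | baabbabbb => bbabbb => abbb => bbb

aab->; ab->b; bba->a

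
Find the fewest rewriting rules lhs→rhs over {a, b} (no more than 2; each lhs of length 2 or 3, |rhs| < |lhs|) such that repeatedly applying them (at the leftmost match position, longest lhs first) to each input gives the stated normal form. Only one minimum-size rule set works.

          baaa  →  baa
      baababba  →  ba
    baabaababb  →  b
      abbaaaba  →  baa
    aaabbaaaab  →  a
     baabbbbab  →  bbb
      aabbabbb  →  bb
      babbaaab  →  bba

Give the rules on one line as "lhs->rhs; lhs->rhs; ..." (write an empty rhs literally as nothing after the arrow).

aaa->aa; ab->

  | baaa => baa
  | baababba => baabba => baba => ba
  | baabaababb => baaababb => baababb => baabb => bab => b
  | abbaaaba => baaaba => baaba => baa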